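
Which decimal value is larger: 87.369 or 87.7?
87.7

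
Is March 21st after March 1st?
Yes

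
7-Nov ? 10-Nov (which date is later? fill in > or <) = <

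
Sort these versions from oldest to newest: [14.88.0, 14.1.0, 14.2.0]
[14.1.0, 14.2.0, 14.88.0]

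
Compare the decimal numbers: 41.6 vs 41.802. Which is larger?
41.802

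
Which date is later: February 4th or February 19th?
February 19th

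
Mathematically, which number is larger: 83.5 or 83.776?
83.776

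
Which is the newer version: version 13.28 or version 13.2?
version 13.28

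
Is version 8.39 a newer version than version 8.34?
Yes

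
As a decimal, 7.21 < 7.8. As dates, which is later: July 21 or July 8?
July 21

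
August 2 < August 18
True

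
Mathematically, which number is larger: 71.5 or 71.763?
71.763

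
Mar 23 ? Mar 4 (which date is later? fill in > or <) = >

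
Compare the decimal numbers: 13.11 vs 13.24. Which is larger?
13.24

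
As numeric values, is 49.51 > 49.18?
True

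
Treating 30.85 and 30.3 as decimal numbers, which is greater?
30.85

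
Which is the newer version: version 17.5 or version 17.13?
version 17.13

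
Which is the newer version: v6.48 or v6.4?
v6.48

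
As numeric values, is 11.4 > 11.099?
True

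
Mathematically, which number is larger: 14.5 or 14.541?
14.541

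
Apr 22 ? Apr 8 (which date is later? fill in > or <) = >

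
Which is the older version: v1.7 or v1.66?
v1.7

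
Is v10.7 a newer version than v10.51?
No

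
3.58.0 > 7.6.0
False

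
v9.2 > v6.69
True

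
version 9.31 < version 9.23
False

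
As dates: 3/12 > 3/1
True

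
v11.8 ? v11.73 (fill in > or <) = <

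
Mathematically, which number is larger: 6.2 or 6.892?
6.892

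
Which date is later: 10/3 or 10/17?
10/17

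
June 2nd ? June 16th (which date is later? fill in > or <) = <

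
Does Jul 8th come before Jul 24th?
Yes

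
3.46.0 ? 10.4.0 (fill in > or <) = <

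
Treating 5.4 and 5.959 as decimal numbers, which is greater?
5.959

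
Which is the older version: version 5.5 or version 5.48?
version 5.5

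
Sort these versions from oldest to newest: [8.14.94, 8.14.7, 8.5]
[8.5, 8.14.7, 8.14.94]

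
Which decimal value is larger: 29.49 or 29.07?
29.49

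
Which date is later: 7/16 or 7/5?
7/16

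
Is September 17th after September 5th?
Yes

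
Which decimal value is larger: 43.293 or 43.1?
43.293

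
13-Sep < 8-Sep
False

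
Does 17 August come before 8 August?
No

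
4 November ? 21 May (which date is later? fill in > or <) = >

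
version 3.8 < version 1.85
False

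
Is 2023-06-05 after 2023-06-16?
No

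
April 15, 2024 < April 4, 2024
False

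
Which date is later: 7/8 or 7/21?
7/21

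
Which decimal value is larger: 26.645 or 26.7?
26.7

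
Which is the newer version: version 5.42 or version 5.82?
version 5.82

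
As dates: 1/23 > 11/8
False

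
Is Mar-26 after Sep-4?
No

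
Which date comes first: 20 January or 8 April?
20 January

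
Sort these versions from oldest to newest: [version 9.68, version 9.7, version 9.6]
[version 9.6, version 9.7, version 9.68]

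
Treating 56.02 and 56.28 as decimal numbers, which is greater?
56.28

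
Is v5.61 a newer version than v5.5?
Yes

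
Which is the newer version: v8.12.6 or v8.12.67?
v8.12.67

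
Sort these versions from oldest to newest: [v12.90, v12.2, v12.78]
[v12.2, v12.78, v12.90]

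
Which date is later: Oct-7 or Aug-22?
Oct-7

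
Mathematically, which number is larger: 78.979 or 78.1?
78.979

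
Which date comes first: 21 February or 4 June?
21 February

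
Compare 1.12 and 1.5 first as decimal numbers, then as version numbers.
As decimals: 1.12 < 1.5. As versions: v1.12 > v1.5 (minor version 12 > 5).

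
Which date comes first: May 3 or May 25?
May 3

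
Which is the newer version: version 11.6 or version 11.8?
version 11.8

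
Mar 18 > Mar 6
True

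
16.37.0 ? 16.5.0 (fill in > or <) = >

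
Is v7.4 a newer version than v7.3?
Yes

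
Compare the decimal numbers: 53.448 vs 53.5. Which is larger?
53.5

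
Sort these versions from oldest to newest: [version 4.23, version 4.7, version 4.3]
[version 4.3, version 4.7, version 4.23]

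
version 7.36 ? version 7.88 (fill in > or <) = <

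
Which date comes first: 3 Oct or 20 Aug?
20 Aug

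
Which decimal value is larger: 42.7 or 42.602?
42.7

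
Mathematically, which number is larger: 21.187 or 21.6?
21.6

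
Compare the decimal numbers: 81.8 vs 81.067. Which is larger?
81.8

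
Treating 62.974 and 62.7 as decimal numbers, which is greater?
62.974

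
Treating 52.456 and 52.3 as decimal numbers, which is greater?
52.456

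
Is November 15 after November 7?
Yes. Day 15 comes after day 7 in November — this is a date comparison, not a decimal one (the decimal 11.15 would be smaller than 11.7).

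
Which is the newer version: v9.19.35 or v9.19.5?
v9.19.35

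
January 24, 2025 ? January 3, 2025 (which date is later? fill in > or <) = >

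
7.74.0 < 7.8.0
False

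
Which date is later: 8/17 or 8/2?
8/17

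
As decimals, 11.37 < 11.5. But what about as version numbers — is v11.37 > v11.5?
True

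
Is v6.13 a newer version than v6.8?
Yes. Version numbers are compared segment by segment as integers, not as decimals: minor version 13 > 8, so v6.13 > v6.8 (even though the decimal 6.13 < 6.8).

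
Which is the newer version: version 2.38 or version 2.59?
version 2.59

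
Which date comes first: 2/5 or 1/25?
1/25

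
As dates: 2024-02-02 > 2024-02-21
False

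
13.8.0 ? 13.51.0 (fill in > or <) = <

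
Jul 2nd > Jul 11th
False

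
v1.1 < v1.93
True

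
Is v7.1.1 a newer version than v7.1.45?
No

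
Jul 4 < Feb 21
False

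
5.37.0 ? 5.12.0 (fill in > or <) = >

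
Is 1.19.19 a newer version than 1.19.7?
Yes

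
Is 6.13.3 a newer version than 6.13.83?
No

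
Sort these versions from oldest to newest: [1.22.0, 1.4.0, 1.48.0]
[1.4.0, 1.22.0, 1.48.0]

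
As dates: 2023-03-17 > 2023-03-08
True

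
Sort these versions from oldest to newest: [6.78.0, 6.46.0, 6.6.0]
[6.6.0, 6.46.0, 6.78.0]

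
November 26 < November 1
False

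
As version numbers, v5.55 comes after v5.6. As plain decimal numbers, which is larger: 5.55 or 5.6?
5.6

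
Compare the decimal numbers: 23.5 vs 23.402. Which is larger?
23.5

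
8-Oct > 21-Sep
True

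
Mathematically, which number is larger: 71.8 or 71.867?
71.867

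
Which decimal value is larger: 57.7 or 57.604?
57.7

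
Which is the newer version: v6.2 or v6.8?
v6.8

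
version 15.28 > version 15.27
True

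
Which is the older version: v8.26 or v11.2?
v8.26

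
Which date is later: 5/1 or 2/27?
5/1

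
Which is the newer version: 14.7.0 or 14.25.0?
14.25.0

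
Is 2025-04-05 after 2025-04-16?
No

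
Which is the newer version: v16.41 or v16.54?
v16.54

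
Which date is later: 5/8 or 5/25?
5/25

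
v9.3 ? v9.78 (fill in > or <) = <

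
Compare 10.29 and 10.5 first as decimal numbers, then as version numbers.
As decimals: 10.29 < 10.5. As versions: v10.29 > v10.5 (minor version 29 > 5).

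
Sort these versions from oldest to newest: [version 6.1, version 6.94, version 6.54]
[version 6.1, version 6.54, version 6.94]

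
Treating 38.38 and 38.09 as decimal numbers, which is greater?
38.38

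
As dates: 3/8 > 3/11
False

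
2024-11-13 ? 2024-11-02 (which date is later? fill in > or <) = >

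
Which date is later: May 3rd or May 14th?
May 14th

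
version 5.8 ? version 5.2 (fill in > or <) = >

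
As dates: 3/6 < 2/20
False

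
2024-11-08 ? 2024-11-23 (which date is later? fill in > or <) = <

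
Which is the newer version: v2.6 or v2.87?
v2.87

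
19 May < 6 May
False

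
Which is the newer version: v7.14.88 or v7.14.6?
v7.14.88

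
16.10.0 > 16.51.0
False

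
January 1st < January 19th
True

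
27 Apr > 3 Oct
False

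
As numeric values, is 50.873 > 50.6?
True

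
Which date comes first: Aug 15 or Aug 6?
Aug 6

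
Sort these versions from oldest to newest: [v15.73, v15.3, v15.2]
[v15.2, v15.3, v15.73]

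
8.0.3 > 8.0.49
False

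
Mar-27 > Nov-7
False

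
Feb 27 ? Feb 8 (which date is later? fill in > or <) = >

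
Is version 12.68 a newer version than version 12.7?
Yes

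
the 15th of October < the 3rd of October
False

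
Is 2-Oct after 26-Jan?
Yes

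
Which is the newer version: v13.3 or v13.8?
v13.8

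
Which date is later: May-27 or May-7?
May-27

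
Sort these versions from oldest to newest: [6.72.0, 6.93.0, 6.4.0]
[6.4.0, 6.72.0, 6.93.0]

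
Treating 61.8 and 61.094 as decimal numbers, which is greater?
61.8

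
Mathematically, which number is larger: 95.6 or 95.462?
95.6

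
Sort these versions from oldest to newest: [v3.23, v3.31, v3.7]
[v3.7, v3.23, v3.31]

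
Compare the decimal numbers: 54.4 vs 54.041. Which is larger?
54.4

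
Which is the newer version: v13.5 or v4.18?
v13.5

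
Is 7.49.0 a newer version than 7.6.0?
Yes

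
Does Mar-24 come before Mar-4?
No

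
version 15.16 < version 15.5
False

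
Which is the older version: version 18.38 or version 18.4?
version 18.4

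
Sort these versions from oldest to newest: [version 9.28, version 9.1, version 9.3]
[version 9.1, version 9.3, version 9.28]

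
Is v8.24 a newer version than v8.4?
Yes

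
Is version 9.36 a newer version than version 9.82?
No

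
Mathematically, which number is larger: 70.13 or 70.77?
70.77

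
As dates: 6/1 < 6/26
True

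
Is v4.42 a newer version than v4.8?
Yes. Version numbers are compared segment by segment as integers, not as decimals: minor version 42 > 8, so v4.42 > v4.8 (even though the decimal 4.42 < 4.8).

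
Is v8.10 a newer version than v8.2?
Yes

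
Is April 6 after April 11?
No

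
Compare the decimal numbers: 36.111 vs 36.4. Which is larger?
36.4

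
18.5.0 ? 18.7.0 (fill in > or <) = <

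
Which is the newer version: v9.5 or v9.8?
v9.8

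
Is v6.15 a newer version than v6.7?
Yes. Version numbers are compared segment by segment as integers, not as decimals: minor version 15 > 7, so v6.15 > v6.7 (even though the decimal 6.15 < 6.7).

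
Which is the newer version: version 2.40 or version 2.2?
version 2.40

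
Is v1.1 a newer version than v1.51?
No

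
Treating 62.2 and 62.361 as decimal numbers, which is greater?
62.361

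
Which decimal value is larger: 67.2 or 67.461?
67.461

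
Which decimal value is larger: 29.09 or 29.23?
29.23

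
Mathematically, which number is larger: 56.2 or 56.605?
56.605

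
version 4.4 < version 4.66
True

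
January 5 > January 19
False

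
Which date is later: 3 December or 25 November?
3 December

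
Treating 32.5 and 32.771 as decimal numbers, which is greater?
32.771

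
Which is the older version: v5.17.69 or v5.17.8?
v5.17.8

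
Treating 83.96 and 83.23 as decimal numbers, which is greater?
83.96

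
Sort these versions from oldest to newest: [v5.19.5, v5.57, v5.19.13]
[v5.19.5, v5.19.13, v5.57]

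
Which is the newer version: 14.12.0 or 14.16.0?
14.16.0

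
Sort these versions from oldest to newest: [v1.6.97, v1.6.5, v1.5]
[v1.5, v1.6.5, v1.6.97]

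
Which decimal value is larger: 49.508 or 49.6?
49.6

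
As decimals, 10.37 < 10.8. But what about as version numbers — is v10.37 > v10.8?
True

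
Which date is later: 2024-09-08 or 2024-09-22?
2024-09-22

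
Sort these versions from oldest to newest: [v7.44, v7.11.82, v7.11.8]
[v7.11.8, v7.11.82, v7.44]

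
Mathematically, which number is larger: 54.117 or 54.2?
54.2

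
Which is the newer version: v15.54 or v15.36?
v15.54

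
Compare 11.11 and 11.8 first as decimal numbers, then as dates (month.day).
As decimals: 11.11 < 11.8. As dates: 11/11 is later than 11/8 (day 11 > day 8).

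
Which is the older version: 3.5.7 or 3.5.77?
3.5.7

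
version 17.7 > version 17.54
False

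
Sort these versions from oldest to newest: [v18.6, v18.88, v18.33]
[v18.6, v18.33, v18.88]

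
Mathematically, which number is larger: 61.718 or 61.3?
61.718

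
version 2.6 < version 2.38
True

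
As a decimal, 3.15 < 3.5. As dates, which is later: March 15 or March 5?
March 15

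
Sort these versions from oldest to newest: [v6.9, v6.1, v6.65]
[v6.1, v6.9, v6.65]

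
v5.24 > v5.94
False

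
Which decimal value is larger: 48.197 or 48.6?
48.6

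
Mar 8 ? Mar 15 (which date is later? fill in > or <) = <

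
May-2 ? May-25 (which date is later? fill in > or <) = <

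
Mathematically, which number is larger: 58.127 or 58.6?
58.6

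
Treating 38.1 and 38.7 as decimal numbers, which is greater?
38.7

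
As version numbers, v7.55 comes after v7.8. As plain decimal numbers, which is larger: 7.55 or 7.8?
7.8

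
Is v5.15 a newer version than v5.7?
Yes. Version numbers are compared segment by segment as integers, not as decimals: minor version 15 > 7, so v5.15 > v5.7 (even though the decimal 5.15 < 5.7).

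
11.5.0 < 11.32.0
True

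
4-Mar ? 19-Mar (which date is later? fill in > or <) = <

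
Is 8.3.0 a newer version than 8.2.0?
Yes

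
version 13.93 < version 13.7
False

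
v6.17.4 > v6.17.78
False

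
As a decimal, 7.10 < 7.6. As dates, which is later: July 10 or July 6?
July 10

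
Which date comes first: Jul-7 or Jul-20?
Jul-7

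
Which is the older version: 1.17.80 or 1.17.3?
1.17.3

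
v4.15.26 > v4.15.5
True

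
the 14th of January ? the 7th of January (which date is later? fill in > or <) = >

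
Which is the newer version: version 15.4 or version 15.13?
version 15.13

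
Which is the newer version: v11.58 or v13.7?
v13.7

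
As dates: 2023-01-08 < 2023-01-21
True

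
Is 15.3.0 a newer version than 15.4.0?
No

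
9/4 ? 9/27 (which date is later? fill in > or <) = <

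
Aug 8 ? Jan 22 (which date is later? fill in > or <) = >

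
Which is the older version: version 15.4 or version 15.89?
version 15.4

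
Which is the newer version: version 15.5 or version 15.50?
version 15.50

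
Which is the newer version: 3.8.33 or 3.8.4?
3.8.33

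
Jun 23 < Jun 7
False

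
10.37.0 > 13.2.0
False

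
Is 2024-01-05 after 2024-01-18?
No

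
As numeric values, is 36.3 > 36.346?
False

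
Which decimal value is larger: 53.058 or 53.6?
53.6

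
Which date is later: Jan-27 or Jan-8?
Jan-27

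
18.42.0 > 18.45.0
False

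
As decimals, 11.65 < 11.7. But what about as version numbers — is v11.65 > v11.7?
True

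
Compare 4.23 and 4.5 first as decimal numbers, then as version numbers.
As decimals: 4.23 < 4.5. As versions: v4.23 > v4.5 (minor version 23 > 5).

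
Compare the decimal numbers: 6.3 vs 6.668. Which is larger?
6.668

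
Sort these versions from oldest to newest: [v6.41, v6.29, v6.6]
[v6.6, v6.29, v6.41]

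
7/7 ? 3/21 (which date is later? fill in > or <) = >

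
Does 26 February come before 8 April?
Yes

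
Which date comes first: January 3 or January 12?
January 3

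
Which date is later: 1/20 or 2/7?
2/7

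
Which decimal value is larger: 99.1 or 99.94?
99.94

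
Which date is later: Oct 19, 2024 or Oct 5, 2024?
Oct 19, 2024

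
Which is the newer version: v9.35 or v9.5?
v9.35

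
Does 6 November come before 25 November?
Yes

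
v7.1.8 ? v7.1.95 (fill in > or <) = <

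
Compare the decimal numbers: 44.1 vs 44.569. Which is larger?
44.569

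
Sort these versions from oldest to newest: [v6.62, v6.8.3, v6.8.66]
[v6.8.3, v6.8.66, v6.62]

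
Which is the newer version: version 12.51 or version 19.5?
version 19.5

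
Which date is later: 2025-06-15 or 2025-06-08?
2025-06-15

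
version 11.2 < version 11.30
True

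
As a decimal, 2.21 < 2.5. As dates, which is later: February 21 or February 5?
February 21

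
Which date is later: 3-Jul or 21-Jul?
21-Jul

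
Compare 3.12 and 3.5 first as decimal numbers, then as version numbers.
As decimals: 3.12 < 3.5. As versions: v3.12 > v3.5 (minor version 12 > 5).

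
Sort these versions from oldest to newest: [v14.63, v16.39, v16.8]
[v14.63, v16.8, v16.39]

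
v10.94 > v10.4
True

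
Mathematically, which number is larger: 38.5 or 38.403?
38.5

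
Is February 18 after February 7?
Yes. Day 18 comes after day 7 in February — this is a date comparison, not a decimal one (the decimal 2.18 would be smaller than 2.7).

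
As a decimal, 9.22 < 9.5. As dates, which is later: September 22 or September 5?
September 22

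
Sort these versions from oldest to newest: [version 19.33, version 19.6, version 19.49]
[version 19.6, version 19.33, version 19.49]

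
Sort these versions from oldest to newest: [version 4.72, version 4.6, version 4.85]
[version 4.6, version 4.72, version 4.85]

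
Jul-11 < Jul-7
False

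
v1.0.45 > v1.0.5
True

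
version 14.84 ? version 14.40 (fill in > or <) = >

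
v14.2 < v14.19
True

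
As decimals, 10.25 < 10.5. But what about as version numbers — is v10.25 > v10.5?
True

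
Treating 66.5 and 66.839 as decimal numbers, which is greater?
66.839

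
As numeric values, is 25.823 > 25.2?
True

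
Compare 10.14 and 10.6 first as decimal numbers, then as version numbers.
As decimals: 10.14 < 10.6. As versions: v10.14 > v10.6 (minor version 14 > 6).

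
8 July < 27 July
True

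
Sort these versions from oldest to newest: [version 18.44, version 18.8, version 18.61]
[version 18.8, version 18.44, version 18.61]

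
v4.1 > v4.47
False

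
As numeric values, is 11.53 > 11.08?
True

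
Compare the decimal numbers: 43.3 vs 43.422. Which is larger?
43.422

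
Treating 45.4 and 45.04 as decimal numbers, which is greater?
45.4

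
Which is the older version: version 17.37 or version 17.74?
version 17.37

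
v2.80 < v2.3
False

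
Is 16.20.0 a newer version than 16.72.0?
No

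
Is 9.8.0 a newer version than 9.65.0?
No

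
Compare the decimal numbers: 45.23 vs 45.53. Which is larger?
45.53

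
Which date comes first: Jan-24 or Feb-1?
Jan-24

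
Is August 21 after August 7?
Yes. Day 21 comes after day 7 in August — this is a date comparison, not a decimal one (the decimal 8.21 would be smaller than 8.7).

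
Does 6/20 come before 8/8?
Yes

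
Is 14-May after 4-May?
Yes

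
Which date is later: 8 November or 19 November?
19 November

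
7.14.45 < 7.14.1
False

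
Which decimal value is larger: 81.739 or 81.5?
81.739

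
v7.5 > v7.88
False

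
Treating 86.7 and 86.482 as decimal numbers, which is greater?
86.7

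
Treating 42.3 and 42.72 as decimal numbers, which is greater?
42.72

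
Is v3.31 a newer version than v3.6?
Yes. Version numbers are compared segment by segment as integers, not as decimals: minor version 31 > 6, so v3.31 > v3.6 (even though the decimal 3.31 < 3.6).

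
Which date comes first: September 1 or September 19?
September 1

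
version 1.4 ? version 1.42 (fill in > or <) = <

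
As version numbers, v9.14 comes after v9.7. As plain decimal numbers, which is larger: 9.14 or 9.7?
9.7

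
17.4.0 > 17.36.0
False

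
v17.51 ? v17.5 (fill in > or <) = >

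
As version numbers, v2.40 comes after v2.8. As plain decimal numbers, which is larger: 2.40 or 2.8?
2.8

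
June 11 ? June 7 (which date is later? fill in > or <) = >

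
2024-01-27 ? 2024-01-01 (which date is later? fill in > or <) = >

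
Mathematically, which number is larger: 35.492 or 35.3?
35.492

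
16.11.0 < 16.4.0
False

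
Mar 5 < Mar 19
True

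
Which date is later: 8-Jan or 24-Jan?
24-Jan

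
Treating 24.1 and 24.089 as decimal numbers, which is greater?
24.1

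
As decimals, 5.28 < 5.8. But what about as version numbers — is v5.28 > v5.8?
True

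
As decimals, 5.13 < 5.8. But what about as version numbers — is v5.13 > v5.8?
True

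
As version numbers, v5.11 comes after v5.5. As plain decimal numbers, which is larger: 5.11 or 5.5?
5.5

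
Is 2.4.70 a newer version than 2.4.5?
Yes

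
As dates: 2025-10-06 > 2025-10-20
False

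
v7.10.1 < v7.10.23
True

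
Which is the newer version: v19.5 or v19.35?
v19.35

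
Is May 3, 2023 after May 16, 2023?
No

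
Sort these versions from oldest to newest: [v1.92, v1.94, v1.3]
[v1.3, v1.92, v1.94]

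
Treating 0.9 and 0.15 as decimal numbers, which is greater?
0.9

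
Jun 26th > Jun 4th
True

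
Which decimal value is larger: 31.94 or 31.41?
31.94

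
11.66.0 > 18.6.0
False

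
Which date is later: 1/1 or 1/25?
1/25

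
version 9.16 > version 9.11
True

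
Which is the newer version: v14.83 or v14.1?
v14.83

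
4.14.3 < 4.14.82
True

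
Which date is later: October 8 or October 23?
October 23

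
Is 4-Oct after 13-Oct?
No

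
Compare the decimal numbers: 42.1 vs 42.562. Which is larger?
42.562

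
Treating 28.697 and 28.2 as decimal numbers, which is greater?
28.697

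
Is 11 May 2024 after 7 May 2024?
Yes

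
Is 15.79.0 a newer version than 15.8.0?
Yes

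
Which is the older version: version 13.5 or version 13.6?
version 13.5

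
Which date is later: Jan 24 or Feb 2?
Feb 2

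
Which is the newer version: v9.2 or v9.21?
v9.21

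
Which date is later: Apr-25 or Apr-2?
Apr-25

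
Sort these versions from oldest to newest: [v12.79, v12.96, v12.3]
[v12.3, v12.79, v12.96]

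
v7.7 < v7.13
True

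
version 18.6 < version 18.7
True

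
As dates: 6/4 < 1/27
False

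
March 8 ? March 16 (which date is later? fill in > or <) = <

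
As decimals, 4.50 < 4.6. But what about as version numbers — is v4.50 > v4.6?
True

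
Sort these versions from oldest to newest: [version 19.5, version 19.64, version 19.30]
[version 19.5, version 19.30, version 19.64]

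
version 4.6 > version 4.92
False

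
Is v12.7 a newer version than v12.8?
No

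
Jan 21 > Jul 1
False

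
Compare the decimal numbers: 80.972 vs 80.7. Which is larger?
80.972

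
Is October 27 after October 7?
Yes. Day 27 comes after day 7 in October — this is a date comparison, not a decimal one (the decimal 10.27 would be smaller than 10.7).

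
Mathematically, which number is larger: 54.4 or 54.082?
54.4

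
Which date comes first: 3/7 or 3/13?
3/7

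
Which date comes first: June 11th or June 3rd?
June 3rd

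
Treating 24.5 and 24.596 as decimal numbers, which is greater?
24.596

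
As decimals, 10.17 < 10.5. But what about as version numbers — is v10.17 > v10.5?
True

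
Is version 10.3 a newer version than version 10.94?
No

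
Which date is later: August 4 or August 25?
August 25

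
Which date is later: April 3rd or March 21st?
April 3rd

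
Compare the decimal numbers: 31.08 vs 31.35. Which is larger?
31.35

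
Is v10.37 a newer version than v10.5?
Yes. Version numbers are compared segment by segment as integers, not as decimals: minor version 37 > 5, so v10.37 > v10.5 (even though the decimal 10.37 < 10.5).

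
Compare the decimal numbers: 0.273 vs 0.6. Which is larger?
0.6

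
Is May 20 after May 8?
Yes. Day 20 comes after day 8 in May — this is a date comparison, not a decimal one (the decimal 5.20 would be smaller than 5.8).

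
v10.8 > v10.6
True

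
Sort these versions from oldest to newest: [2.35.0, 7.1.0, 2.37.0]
[2.35.0, 2.37.0, 7.1.0]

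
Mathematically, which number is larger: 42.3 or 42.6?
42.6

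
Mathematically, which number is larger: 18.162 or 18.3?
18.3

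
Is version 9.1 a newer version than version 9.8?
No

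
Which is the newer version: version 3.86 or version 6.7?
version 6.7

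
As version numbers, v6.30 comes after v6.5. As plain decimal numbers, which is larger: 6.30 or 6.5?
6.5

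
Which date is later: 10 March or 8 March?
10 March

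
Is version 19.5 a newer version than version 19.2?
Yes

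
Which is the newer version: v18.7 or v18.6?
v18.7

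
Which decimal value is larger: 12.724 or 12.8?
12.8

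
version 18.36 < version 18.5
False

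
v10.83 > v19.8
False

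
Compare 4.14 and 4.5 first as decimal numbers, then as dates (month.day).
As decimals: 4.14 < 4.5. As dates: 4/14 is later than 4/5 (day 14 > day 5).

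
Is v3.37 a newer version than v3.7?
Yes. Version numbers are compared segment by segment as integers, not as decimals: minor version 37 > 7, so v3.37 > v3.7 (even though the decimal 3.37 < 3.7).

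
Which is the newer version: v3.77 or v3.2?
v3.77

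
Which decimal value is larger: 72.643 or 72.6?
72.643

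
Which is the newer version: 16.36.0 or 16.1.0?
16.36.0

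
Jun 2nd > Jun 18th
False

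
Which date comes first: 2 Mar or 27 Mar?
2 Mar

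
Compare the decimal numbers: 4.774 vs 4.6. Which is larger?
4.774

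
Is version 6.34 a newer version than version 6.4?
Yes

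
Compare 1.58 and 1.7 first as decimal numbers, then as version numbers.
As decimals: 1.58 < 1.7. As versions: v1.58 > v1.7 (minor version 58 > 7).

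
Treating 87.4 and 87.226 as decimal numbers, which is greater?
87.4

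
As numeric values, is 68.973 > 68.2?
True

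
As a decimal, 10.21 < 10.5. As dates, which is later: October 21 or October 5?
October 21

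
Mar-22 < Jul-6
True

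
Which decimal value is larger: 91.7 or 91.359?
91.7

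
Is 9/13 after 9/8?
Yes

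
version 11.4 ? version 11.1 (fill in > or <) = >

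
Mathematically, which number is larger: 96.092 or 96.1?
96.1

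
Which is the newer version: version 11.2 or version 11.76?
version 11.76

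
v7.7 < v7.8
True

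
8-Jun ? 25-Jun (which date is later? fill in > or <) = <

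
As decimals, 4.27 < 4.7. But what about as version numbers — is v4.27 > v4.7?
True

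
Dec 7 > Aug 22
True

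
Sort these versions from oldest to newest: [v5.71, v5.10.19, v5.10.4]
[v5.10.4, v5.10.19, v5.71]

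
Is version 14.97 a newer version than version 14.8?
Yes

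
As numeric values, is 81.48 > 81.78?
False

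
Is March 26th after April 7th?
No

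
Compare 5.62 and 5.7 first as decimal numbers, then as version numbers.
As decimals: 5.62 < 5.7. As versions: v5.62 > v5.7 (minor version 62 > 7).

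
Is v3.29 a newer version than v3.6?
Yes. Version numbers are compared segment by segment as integers, not as decimals: minor version 29 > 6, so v3.29 > v3.6 (even though the decimal 3.29 < 3.6).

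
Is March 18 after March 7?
Yes. Day 18 comes after day 7 in March — this is a date comparison, not a decimal one (the decimal 3.18 would be smaller than 3.7).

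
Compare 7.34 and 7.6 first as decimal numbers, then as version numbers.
As decimals: 7.34 < 7.6. As versions: v7.34 > v7.6 (minor version 34 > 6).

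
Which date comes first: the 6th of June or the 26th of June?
the 6th of June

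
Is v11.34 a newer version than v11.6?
Yes. Version numbers are compared segment by segment as integers, not as decimals: minor version 34 > 6, so v11.34 > v11.6 (even though the decimal 11.34 < 11.6).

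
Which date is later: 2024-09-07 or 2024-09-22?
2024-09-22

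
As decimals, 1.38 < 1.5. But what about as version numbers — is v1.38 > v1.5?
True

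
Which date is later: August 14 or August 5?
August 14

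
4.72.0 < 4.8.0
False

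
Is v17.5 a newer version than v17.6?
No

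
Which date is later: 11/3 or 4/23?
11/3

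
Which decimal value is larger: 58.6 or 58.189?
58.6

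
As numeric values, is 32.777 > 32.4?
True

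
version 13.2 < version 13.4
True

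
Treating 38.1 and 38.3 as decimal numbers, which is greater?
38.3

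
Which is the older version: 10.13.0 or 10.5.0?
10.5.0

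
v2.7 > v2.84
False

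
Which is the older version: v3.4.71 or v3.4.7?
v3.4.7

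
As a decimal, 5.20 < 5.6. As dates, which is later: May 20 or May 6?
May 20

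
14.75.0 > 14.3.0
True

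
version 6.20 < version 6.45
True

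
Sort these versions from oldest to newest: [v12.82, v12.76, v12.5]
[v12.5, v12.76, v12.82]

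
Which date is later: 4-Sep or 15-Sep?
15-Sep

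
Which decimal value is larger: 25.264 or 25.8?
25.8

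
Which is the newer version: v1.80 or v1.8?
v1.80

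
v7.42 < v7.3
False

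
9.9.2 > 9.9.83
False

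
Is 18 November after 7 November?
Yes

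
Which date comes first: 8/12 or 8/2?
8/2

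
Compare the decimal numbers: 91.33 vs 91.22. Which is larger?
91.33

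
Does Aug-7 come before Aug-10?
Yes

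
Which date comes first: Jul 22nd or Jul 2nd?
Jul 2nd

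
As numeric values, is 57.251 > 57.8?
False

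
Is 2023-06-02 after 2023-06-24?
No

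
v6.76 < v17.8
True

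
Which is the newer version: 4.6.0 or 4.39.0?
4.39.0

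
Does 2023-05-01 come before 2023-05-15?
Yes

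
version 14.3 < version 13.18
False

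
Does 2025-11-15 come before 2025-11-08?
No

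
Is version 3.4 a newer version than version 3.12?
No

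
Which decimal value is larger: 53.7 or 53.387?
53.7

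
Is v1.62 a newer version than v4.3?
No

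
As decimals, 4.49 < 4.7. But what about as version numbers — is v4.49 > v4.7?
True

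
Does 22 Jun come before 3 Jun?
No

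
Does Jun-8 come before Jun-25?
Yes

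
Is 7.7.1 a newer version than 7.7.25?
No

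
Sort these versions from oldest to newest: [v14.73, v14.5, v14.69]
[v14.5, v14.69, v14.73]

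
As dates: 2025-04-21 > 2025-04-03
True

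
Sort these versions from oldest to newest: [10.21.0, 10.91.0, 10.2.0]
[10.2.0, 10.21.0, 10.91.0]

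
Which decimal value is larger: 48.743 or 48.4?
48.743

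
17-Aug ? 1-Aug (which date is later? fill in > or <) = >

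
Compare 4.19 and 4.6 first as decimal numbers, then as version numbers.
As decimals: 4.19 < 4.6. As versions: v4.19 > v4.6 (minor version 19 > 6).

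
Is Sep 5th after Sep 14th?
No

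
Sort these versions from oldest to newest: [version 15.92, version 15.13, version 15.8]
[version 15.8, version 15.13, version 15.92]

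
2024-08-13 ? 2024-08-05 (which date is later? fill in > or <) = >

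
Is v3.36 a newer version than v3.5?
Yes. Version numbers are compared segment by segment as integers, not as decimals: minor version 36 > 5, so v3.36 > v3.5 (even though the decimal 3.36 < 3.5).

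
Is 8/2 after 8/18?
No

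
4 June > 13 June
False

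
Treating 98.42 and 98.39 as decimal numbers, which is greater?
98.42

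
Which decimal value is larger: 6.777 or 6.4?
6.777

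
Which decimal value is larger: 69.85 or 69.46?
69.85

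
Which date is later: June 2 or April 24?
June 2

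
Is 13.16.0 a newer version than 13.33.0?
No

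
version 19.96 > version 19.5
True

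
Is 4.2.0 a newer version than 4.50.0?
No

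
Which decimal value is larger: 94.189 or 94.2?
94.2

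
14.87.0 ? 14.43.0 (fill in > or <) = >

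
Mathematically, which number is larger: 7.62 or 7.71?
7.71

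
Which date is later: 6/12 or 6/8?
6/12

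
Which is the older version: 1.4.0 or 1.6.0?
1.4.0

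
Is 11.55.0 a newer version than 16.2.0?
No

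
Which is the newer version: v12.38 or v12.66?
v12.66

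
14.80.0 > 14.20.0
True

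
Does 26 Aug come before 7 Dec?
Yes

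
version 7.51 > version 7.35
True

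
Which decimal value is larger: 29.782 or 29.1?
29.782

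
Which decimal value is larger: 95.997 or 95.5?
95.997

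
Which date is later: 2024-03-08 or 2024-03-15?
2024-03-15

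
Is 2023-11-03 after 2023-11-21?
No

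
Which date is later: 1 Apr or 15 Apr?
15 Apr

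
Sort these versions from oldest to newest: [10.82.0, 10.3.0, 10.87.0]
[10.3.0, 10.82.0, 10.87.0]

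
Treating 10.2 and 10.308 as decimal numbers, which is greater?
10.308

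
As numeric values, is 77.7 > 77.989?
False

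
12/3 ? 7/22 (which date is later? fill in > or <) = >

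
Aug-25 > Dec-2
False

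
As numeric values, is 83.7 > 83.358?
True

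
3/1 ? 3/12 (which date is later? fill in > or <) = <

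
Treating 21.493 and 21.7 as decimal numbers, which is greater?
21.7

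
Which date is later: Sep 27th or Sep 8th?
Sep 27th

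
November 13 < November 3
False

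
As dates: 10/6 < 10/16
True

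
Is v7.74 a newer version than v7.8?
Yes. Version numbers are compared segment by segment as integers, not as decimals: minor version 74 > 8, so v7.74 > v7.8 (even though the decimal 7.74 < 7.8).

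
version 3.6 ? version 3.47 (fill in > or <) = <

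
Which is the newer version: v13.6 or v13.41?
v13.41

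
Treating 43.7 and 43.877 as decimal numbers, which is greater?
43.877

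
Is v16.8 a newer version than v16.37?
No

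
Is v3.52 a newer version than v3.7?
Yes. Version numbers are compared segment by segment as integers, not as decimals: minor version 52 > 7, so v3.52 > v3.7 (even though the decimal 3.52 < 3.7).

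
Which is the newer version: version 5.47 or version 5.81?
version 5.81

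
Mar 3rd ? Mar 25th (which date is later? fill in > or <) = <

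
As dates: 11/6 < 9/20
False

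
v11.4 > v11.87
False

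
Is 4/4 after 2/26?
Yes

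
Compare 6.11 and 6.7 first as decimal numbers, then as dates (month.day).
As decimals: 6.11 < 6.7. As dates: 6/11 is later than 6/7 (day 11 > day 7).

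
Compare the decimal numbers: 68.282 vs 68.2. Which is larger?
68.282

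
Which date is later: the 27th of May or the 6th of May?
the 27th of May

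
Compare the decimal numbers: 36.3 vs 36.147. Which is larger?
36.3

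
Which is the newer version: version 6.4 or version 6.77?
version 6.77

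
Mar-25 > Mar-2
True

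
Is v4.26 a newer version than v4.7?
Yes. Version numbers are compared segment by segment as integers, not as decimals: minor version 26 > 7, so v4.26 > v4.7 (even though the decimal 4.26 < 4.7).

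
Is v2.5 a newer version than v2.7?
No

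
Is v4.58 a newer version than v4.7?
Yes. Version numbers are compared segment by segment as integers, not as decimals: minor version 58 > 7, so v4.58 > v4.7 (even though the decimal 4.58 < 4.7).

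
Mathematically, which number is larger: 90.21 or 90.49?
90.49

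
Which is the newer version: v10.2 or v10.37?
v10.37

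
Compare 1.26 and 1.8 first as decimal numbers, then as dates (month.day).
As decimals: 1.26 < 1.8. As dates: 1/26 is later than 1/8 (day 26 > day 8).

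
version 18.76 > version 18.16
True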